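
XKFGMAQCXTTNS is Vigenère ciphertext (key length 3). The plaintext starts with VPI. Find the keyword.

CVX

Subtract each crib letter from the matching ciphertext letter (mod 26):
X(23)−V(21)=2 → C
K(10)−P(15)=-5≡21 → V
F(5)−I(8)=-3≡23 → X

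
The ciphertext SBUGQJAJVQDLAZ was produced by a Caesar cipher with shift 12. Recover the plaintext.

S(18): 18−12=6 → G
B(1): 1−12=-11≡15 → P
U(20): 20−12=8 → I
G(6): 6−12=-6≡20 → U
Q(16): 16−12=4 → E
J(9): 9−12=-3≡23 → X
A(0): 0−12=-12≡14 → O
J(9): 9−12=-3≡23 → X
V(21): 21−12=9 → J
Q(16): 16−12=4 → E
D(3): 3−12=-9≡17 → R
L(11): 11−12=-1≡25 → Z
A(0): 0−12=-12≡14 → O
Z(25): 25−12=13 → N

GPIUEXOXJERZON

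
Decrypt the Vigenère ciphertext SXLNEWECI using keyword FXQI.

NAVFZZOUD

Repeat the key across the ciphertext: FXQIFXQIF
S(18)−F(5): 13 → N
X(23)−X(23): 0 → A
L(11)−Q(16): -5≡21 → V
N(13)−I(8): 5 → F
E(4)−F(5): -1≡25 → Z
W(22)−X(23): -1≡25 → Z
E(4)−Q(16): -12≡14 → O
C(2)−I(8): -6≡20 → U
I(8)−F(5): 3 → D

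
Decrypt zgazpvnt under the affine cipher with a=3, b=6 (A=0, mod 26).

The inverse of 3 mod 26 is 9, since 3·9=27≡1. Apply D(y)=9·(y−6) mod 26:
z(25): 9·(25−6)=171≡15 → p
g(6): 9·(6−6)=0 → a
a(0): 9·(0−6)=-54≡24 → y
z(25): 9·(25−6)=171≡15 → p
p(15): 9·(15−6)=81≡3 → d
v(21): 9·(21−6)=135≡5 → f
n(13): 9·(13−6)=63≡11 → l
t(19): 9·(19−6)=117≡13 → n

paypdfln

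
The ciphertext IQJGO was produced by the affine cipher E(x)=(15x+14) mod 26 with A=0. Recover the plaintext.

The inverse of 15 mod 26 is 7, since 15·7=105≡1. Apply D(y)=7·(y−14) mod 26:
I(8): 7·(8−14)=-42≡10 → K
Q(16): 7·(16−14)=14 → O
J(9): 7·(9−14)=-35≡17 → R
G(6): 7·(6−14)=-56≡22 → W
O(14): 7·(14−14)=0 → A

KORWA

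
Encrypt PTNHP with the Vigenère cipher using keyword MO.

Repeat the key across the message: MOMOM
P(15)+M(12): 27≡1 → B
T(19)+O(14): 33≡7 → H
N(13)+M(12): 25 → Z
H(7)+O(14): 21 → V
P(15)+M(12): 27≡1 → B

BHZVB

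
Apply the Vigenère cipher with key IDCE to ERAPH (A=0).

Repeat the key across the message: IDCEI
E(4)+I(8): 12 → M
R(17)+D(3): 20 → U
A(0)+C(2): 2 → C
P(15)+E(4): 19 → T
H(7)+I(8): 15 → P

MUCTP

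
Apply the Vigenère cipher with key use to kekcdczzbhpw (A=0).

ewowvgtrfbha

Repeat the key across the message: useuseuseuse
k(10)+u(20): 30≡4 → e
e(4)+s(18): 22 → w
k(10)+e(4): 14 → o
c(2)+u(20): 22 → w
d(3)+s(18): 21 → v
c(2)+e(4): 6 → g
z(25)+u(20): 45≡19 → t
z(25)+s(18): 43≡17 → r
b(1)+e(4): 5 → f
h(7)+u(20): 27≡1 → b
p(15)+s(18): 33≡7 → h
w(22)+e(4): 26≡0 → a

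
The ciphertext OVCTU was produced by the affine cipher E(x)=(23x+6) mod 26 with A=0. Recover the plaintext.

The inverse of 23 mod 26 is 17, since 23·17=391≡1. Apply D(y)=17·(y−6) mod 26:
O(14): 17·(14−6)=136≡6 → G
V(21): 17·(21−6)=255≡21 → V
C(2): 17·(2−6)=-68≡10 → K
T(19): 17·(19−6)=221≡13 → N
U(20): 17·(20−6)=238≡4 → E

GVKNE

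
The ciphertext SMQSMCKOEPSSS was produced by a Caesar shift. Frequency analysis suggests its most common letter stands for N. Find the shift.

5

The most frequent ciphertext letter is S (appears 5 times).
S is position 18; N is position 13.
Shift = 5.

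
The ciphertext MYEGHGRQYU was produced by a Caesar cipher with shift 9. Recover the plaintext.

M(12): 12−9=3 → D
Y(24): 24−9=15 → P
E(4): 4−9=-5≡21 → V
G(6): 6−9=-3≡23 → X
H(7): 7−9=-2≡24 → Y
G(6): 6−9=-3≡23 → X
R(17): 17−9=8 → I
Q(16): 16−9=7 → H
Y(24): 24−9=15 → P
U(20): 20−9=11 → L

DPVXYXIHPL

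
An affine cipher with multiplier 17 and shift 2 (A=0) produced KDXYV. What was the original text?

CXPMV

The inverse of 17 mod 26 is 23, since 17·23=391≡1. Apply D(y)=23·(y−2) mod 26:
K(10): 23·(10−2)=184≡2 → C
D(3): 23·(3−2)=23 → X
X(23): 23·(23−2)=483≡15 → P
Y(24): 23·(24−2)=506≡12 → M
V(21): 23·(21−2)=437≡21 → V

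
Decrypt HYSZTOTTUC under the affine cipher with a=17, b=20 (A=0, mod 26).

The inverse of 17 mod 26 is 23, since 17·23=391≡1. Apply D(y)=23·(y−20) mod 26:
H(7): 23·(7−20)=-299≡13 → N
Y(24): 23·(24−20)=92≡14 → O
S(18): 23·(18−20)=-46≡6 → G
Z(25): 23·(25−20)=115≡11 → L
T(19): 23·(19−20)=-23≡3 → D
O(14): 23·(14−20)=-138≡18 → S
T(19): 23·(19−20)=-23≡3 → D
T(19): 23·(19−20)=-23≡3 → D
U(20): 23·(20−20)=0 → A
C(2): 23·(2−20)=-414≡2 → C

NOGLDSDDAC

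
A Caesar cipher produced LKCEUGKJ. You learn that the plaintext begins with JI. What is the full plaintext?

JIACSEIH

From the crib: L(11)−J(9)=2, so the shift is 2.
Subtract 2 from each ciphertext letter:
L(11): 11−2=9 → J
K(10): 10−2=8 → I
C(2): 2−2=0 → A
E(4): 4−2=2 → C
U(20): 20−2=18 → S
G(6): 6−2=4 → E
K(10): 10−2=8 → I
J(9): 9−2=7 → H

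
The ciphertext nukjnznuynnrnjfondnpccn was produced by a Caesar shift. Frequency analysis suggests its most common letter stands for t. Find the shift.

The most frequent ciphertext letter is n (appears 9 times).
n is position 13; t is position 19.
Shift = -6≡20.

20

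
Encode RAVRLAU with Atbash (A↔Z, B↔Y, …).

R(17) → I(8)
A(0) → Z(25)
V(21) → E(4)
R(17) → I(8)
L(11) → O(14)
A(0) → Z(25)
U(20) → F(5)

IZEIOZF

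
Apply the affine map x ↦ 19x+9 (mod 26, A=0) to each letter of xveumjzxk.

eshzdyqer

x(23): 19·23+9=446≡4 → e
v(21): 19·21+9=408≡18 → s
e(4): 19·4+9=85≡7 → h
u(20): 19·20+9=389≡25 → z
m(12): 19·12+9=237≡3 → d
j(9): 19·9+9=180≡24 → y
z(25): 19·25+9=484≡16 → q
x(23): 19·23+9=446≡4 → e
k(10): 19·10+9=199≡17 → r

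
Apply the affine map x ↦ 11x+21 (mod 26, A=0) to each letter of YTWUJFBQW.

Y(24): 11·24+21=285≡25 → Z
T(19): 11·19+21=230≡22 → W
W(22): 11·22+21=263≡3 → D
U(20): 11·20+21=241≡7 → H
J(9): 11·9+21=120≡16 → Q
F(5): 11·5+21=76≡24 → Y
B(1): 11·1+21=32≡6 → G
Q(16): 11·16+21=197≡15 → P
W(22): 11·22+21=263≡3 → D

ZWDHQYGPD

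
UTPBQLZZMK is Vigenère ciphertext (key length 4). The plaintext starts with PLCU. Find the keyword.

Subtract each crib letter from the matching ciphertext letter (mod 26):
U(20)−P(15)=5 → F
T(19)−L(11)=8 → I
P(15)−C(2)=13 → N
B(1)−U(20)=-19≡7 → H

FINH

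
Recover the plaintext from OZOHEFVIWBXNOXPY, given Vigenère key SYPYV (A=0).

WBZJJNXTYGFPZZUG

Repeat the key across the ciphertext: SYPYVSYPYVSYPYVS
O(14)−S(18): -4≡22 → W
Z(25)−Y(24): 1 → B
O(14)−P(15): -1≡25 → Z
H(7)−Y(24): -17≡9 → J
E(4)−V(21): -17≡9 → J
F(5)−S(18): -13≡13 → N
V(21)−Y(24): -3≡23 → X
I(8)−P(15): -7≡19 → T
W(22)−Y(24): -2≡24 → Y
B(1)−V(21): -20≡6 → G
X(23)−S(18): 5 → F
N(13)−Y(24): -11≡15 → P
O(14)−P(15): -1≡25 → Z
X(23)−Y(24): -1≡25 → Z
P(15)−V(21): -6≡20 → U
Y(24)−S(18): 6 → G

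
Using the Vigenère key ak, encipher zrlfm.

zblpm

Repeat the key across the message: akaka
z(25)+a(0): 25 → z
r(17)+k(10): 27≡1 → b
l(11)+a(0): 11 → l
f(5)+k(10): 15 → p
m(12)+a(0): 12 → m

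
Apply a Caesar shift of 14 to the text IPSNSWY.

I(8): 8+14=22 → W
P(15): 15+14=29≡3 → D
S(18): 18+14=32≡6 → G
N(13): 13+14=27≡1 → B
S(18): 18+14=32≡6 → G
W(22): 22+14=36≡10 → K
Y(24): 24+14=38≡12 → M

WDGBGKM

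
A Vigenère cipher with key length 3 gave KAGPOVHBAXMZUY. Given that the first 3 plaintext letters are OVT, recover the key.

WFN

Subtract each crib letter from the matching ciphertext letter (mod 26):
K(10)−O(14)=-4≡22 → W
A(0)−V(21)=-21≡5 → F
G(6)−T(19)=-13≡13 → N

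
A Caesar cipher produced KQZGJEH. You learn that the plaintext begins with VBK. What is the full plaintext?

From the crib: K(10)−V(21)=-11≡15, so the shift is 15.
Subtract 15 from each ciphertext letter:
K(10): 10−15=-5≡21 → V
Q(16): 16−15=1 → B
Z(25): 25−15=10 → K
G(6): 6−15=-9≡17 → R
J(9): 9−15=-6≡20 → U
E(4): 4−15=-11≡15 → P
H(7): 7−15=-8≡18 → S

VBKRUPS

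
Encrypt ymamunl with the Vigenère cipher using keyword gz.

Repeat the key across the message: gzgzgzg
y(24)+g(6): 30≡4 → e
m(12)+z(25): 37≡11 → l
a(0)+g(6): 6 → g
m(12)+z(25): 37≡11 → l
u(20)+g(6): 26≡0 → a
n(13)+z(25): 38≡12 → m
l(11)+g(6): 17 → r

elglamr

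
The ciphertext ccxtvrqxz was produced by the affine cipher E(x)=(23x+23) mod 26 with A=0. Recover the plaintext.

hhaksclai

The inverse of 23 mod 26 is 17, since 23·17=391≡1. Apply D(y)=17·(y−23) mod 26:
c(2): 17·(2−23)=-357≡7 → h
c(2): 17·(2−23)=-357≡7 → h
x(23): 17·(23−23)=0 → a
t(19): 17·(19−23)=-68≡10 → k
v(21): 17·(21−23)=-34≡18 → s
r(17): 17·(17−23)=-102≡2 → c
q(16): 17·(16−23)=-119≡11 → l
x(23): 17·(23−23)=0 → a
z(25): 17·(25−23)=34≡8 → i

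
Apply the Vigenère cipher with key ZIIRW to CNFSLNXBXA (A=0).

Repeat the key across the message: ZIIRWZIIRW
C(2)+Z(25): 27≡1 → B
N(13)+I(8): 21 → V
F(5)+I(8): 13 → N
S(18)+R(17): 35≡9 → J
L(11)+W(22): 33≡7 → H
N(13)+Z(25): 38≡12 → M
X(23)+I(8): 31≡5 → F
B(1)+I(8): 9 → J
X(23)+R(17): 40≡14 → O
A(0)+W(22): 22 → W

BVNJHMFJOW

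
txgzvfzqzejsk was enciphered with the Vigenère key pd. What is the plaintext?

Repeat the key across the ciphertext: pdpdpdpdpdpdp
t(19)−p(15): 4 → e
x(23)−d(3): 20 → u
g(6)−p(15): -9≡17 → r
z(25)−d(3): 22 → w
v(21)−p(15): 6 → g
f(5)−d(3): 2 → c
z(25)−p(15): 10 → k
q(16)−d(3): 13 → n
z(25)−p(15): 10 → k
e(4)−d(3): 1 → b
j(9)−p(15): -6≡20 → u
s(18)−d(3): 15 → p
k(10)−p(15): -5≡21 → v

eurwgcknkbupv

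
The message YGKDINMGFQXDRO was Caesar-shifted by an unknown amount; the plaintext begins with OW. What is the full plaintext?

OWATYDCWVGNTHE

From the crib: Y(24)−O(14)=10, so the shift is 10.
Subtract 10 from each ciphertext letter:
Y(24): 24−10=14 → O
G(6): 6−10=-4≡22 → W
K(10): 10−10=0 → A
D(3): 3−10=-7≡19 → T
I(8): 8−10=-2≡24 → Y
N(13): 13−10=3 → D
M(12): 12−10=2 → C
G(6): 6−10=-4≡22 → W
F(5): 5−10=-5≡21 → V
Q(16): 16−10=6 → G
X(23): 23−10=13 → N
D(3): 3−10=-7≡19 → T
R(17): 17−10=7 → H
O(14): 14−10=4 → E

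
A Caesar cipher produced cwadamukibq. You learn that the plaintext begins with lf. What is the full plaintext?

lfjmjvdtrkz

From the crib: c(2)−l(11)=-9≡17, so the shift is 17.
Subtract 17 from each ciphertext letter:
c(2): 2−17=-15≡11 → l
w(22): 22−17=5 → f
a(0): 0−17=-17≡9 → j
d(3): 3−17=-14≡12 → m
a(0): 0−17=-17≡9 → j
m(12): 12−17=-5≡21 → v
u(20): 20−17=3 → d
k(10): 10−17=-7≡19 → t
i(8): 8−17=-9≡17 → r
b(1): 1−17=-16≡10 → k
q(16): 16−17=-1≡25 → z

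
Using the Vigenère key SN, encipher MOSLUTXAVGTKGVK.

EBKYMGPNNTLXYIC

Repeat the key across the message: SNSNSNSNSNSNSNS
M(12)+S(18): 30≡4 → E
O(14)+N(13): 27≡1 → B
S(18)+S(18): 36≡10 → K
L(11)+N(13): 24 → Y
U(20)+S(18): 38≡12 → M
T(19)+N(13): 32≡6 → G
X(23)+S(18): 41≡15 → P
A(0)+N(13): 13 → N
V(21)+S(18): 39≡13 → N
G(6)+N(13): 19 → T
T(19)+S(18): 37≡11 → L
K(10)+N(13): 23 → X
G(6)+S(18): 24 → Y
V(21)+N(13): 34≡8 → I
K(10)+S(18): 28≡2 → C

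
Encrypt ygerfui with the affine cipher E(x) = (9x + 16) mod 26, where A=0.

ysanjok

y(24): 9·24+16=232≡24 → y
g(6): 9·6+16=70≡18 → s
e(4): 9·4+16=52≡0 → a
r(17): 9·17+16=169≡13 → n
f(5): 9·5+16=61≡9 → j
u(20): 9·20+16=196≡14 → o
i(8): 9·8+16=88≡10 → k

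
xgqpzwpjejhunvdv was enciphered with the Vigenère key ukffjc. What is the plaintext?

dwlkquvzzeystlyq

Repeat the key across the ciphertext: ukffjcukffjcukff
x(23)−u(20): 3 → d
g(6)−k(10): -4≡22 → w
q(16)−f(5): 11 → l
p(15)−f(5): 10 → k
z(25)−j(9): 16 → q
w(22)−c(2): 20 → u
p(15)−u(20): -5≡21 → v
j(9)−k(10): -1≡25 → z
e(4)−f(5): -1≡25 → z
j(9)−f(5): 4 → e
h(7)−j(9): -2≡24 → y
u(20)−c(2): 18 → s
n(13)−u(20): -7≡19 → t
v(21)−k(10): 11 → l
d(3)−f(5): -2≡24 → y
v(21)−f(5): 16 → q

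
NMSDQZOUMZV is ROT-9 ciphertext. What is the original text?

N(13): 13−9=4 → E
M(12): 12−9=3 → D
S(18): 18−9=9 → J
D(3): 3−9=-6≡20 → U
Q(16): 16−9=7 → H
Z(25): 25−9=16 → Q
O(14): 14−9=5 → F
U(20): 20−9=11 → L
M(12): 12−9=3 → D
Z(25): 25−9=16 → Q
V(21): 21−9=12 → M

EDJUHQFLDQM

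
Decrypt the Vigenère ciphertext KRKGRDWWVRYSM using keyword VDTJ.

Repeat the key across the ciphertext: VDTJVDTJVDTJV
K(10)−V(21): -11≡15 → P
R(17)−D(3): 14 → O
K(10)−T(19): -9≡17 → R
G(6)−J(9): -3≡23 → X
R(17)−V(21): -4≡22 → W
D(3)−D(3): 0 → A
W(22)−T(19): 3 → D
W(22)−J(9): 13 → N
V(21)−V(21): 0 → A
R(17)−D(3): 14 → O
Y(24)−T(19): 5 → F
S(18)−J(9): 9 → J
M(12)−V(21): -9≡17 → R

PORXWADNAOFJR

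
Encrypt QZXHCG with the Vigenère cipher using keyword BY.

RXYFDE

Repeat the key across the message: BYBYBY
Q(16)+B(1): 17 → R
Z(25)+Y(24): 49≡23 → X
X(23)+B(1): 24 → Y
H(7)+Y(24): 31≡5 → F
C(2)+B(1): 3 → D
G(6)+Y(24): 30≡4 → E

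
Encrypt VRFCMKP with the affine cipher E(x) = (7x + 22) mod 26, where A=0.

V(21): 7·21+22=169≡13 → N
R(17): 7·17+22=141≡11 → L
F(5): 7·5+22=57≡5 → F
C(2): 7·2+22=36≡10 → K
M(12): 7·12+22=106≡2 → C
K(10): 7·10+22=92≡14 → O
P(15): 7·15+22=127≡23 → X

NLFKCOX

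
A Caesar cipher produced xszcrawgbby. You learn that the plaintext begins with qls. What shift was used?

7

From the crib: x(23)−q(16)=7, so the shift is 7.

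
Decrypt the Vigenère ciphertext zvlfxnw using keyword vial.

Repeat the key across the ciphertext: vialvia
z(25)−v(21): 4 → e
v(21)−i(8): 13 → n
l(11)−a(0): 11 → l
f(5)−l(11): -6≡20 → u
x(23)−v(21): 2 → c
n(13)−i(8): 5 → f
w(22)−a(0): 22 → w

enlucfw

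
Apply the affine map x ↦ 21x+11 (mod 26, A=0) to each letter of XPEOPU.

X(23): 21·23+11=494≡0 → A
P(15): 21·15+11=326≡14 → O
E(4): 21·4+11=95≡17 → R
O(14): 21·14+11=305≡19 → T
P(15): 21·15+11=326≡14 → O
U(20): 21·20+11=431≡15 → P

AORTOP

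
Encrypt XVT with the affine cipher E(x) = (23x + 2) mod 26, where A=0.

LRX

X(23): 23·23+2=531≡11 → L
V(21): 23·21+2=485≡17 → R
T(19): 23·19+2=439≡23 → X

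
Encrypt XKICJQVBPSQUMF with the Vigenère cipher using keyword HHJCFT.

ERREOJCIYUVNTM

Repeat the key across the message: HHJCFTHHJCFTHH
X(23)+H(7): 30≡4 → E
K(10)+H(7): 17 → R
I(8)+J(9): 17 → R
C(2)+C(2): 4 → E
J(9)+F(5): 14 → O
Q(16)+T(19): 35≡9 → J
V(21)+H(7): 28≡2 → C
B(1)+H(7): 8 → I
P(15)+J(9): 24 → Y
S(18)+C(2): 20 → U
Q(16)+F(5): 21 → V
U(20)+T(19): 39≡13 → N
M(12)+H(7): 19 → T
F(5)+H(7): 12 → M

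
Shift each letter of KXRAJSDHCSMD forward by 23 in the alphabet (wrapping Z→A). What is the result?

HUOXGPAEZPJA

K(10): 10+23=33≡7 → H
X(23): 23+23=46≡20 → U
R(17): 17+23=40≡14 → O
A(0): 0+23=23 → X
J(9): 9+23=32≡6 → G
S(18): 18+23=41≡15 → P
D(3): 3+23=26≡0 → A
H(7): 7+23=30≡4 → E
C(2): 2+23=25 → Z
S(18): 18+23=41≡15 → P
M(12): 12+23=35≡9 → J
D(3): 3+23=26≡0 → A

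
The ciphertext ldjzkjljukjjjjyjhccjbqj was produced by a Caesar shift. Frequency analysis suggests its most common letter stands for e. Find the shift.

5

The most frequent ciphertext letter is j (appears 10 times).
j is position 9; e is position 4.
Shift = 5.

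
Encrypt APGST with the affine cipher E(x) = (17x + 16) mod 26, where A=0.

QLOKB

A(0): 17·0+16=16 → Q
P(15): 17·15+16=271≡11 → L
G(6): 17·6+16=118≡14 → O
S(18): 17·18+16=322≡10 → K
T(19): 17·19+16=339≡1 → B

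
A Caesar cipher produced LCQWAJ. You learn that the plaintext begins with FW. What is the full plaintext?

FWKQUD

From the crib: L(11)−F(5)=6, so the shift is 6.
Subtract 6 from each ciphertext letter:
L(11): 11−6=5 → F
C(2): 2−6=-4≡22 → W
Q(16): 16−6=10 → K
W(22): 22−6=16 → Q
A(0): 0−6=-6≡20 → U
J(9): 9−6=3 → D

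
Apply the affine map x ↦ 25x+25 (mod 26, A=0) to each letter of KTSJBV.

K(10): 25·10+25=275≡15 → P
T(19): 25·19+25=500≡6 → G
S(18): 25·18+25=475≡7 → H
J(9): 25·9+25=250≡16 → Q
B(1): 25·1+25=50≡24 → Y
V(21): 25·21+25=550≡4 → E

PGHQYE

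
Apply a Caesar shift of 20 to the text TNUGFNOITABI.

T(19): 19+20=39≡13 → N
N(13): 13+20=33≡7 → H
U(20): 20+20=40≡14 → O
G(6): 6+20=26≡0 → A
F(5): 5+20=25 → Z
N(13): 13+20=33≡7 → H
O(14): 14+20=34≡8 → I
I(8): 8+20=28≡2 → C
T(19): 19+20=39≡13 → N
A(0): 0+20=20 → U
B(1): 1+20=21 → V
I(8): 8+20=28≡2 → C

NHOAZHICNUVC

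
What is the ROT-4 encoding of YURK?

Y(24): 24+4=28≡2 → C
U(20): 20+4=24 → Y
R(17): 17+4=21 → V
K(10): 10+4=14 → O

CYVO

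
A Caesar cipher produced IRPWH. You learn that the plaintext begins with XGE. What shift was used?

From the crib: I(8)−X(23)=-15≡11, so the shift is 11.

11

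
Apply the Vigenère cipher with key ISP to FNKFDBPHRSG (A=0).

NFZNVQXZGAY

Repeat the key across the message: ISPISPISPIS
F(5)+I(8): 13 → N
N(13)+S(18): 31≡5 → F
K(10)+P(15): 25 → Z
F(5)+I(8): 13 → N
D(3)+S(18): 21 → V
B(1)+P(15): 16 → Q
P(15)+I(8): 23 → X
H(7)+S(18): 25 → Z
R(17)+P(15): 32≡6 → G
S(18)+I(8): 26≡0 → A
G(6)+S(18): 24 → Y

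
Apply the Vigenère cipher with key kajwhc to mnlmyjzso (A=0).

Repeat the key across the message: kajwhckaj
m(12)+k(10): 22 → w
n(13)+a(0): 13 → n
l(11)+j(9): 20 → u
m(12)+w(22): 34≡8 → i
y(24)+h(7): 31≡5 → f
j(9)+c(2): 11 → l
z(25)+k(10): 35≡9 → j
s(18)+a(0): 18 → s
o(14)+j(9): 23 → x

wnuifljsx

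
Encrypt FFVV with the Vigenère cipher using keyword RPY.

WUTM

Repeat the key across the message: RPYR
F(5)+R(17): 22 → W
F(5)+P(15): 20 → U
V(21)+Y(24): 45≡19 → T
V(21)+R(17): 38≡12 → M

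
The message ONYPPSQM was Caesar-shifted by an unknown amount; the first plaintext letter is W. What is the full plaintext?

From the crib: O(14)−W(22)=-8≡18, so the shift is 18.
Subtract 18 from each ciphertext letter:
O(14): 14−18=-4≡22 → W
N(13): 13−18=-5≡21 → V
Y(24): 24−18=6 → G
P(15): 15−18=-3≡23 → X
P(15): 15−18=-3≡23 → X
S(18): 18−18=0 → A
Q(16): 16−18=-2≡24 → Y
M(12): 12−18=-6≡20 → U

WVGXXAYU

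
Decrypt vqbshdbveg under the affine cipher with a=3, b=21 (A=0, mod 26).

The inverse of 3 mod 26 is 9, since 3·9=27≡1. Apply D(y)=9·(y−21) mod 26:
v(21): 9·(21−21)=0 → a
q(16): 9·(16−21)=-45≡7 → h
b(1): 9·(1−21)=-180≡2 → c
s(18): 9·(18−21)=-27≡25 → z
h(7): 9·(7−21)=-126≡4 → e
d(3): 9·(3−21)=-162≡20 → u
b(1): 9·(1−21)=-180≡2 → c
v(21): 9·(21−21)=0 → a
e(4): 9·(4−21)=-153≡3 → d
g(6): 9·(6−21)=-135≡21 → v

ahczeucadv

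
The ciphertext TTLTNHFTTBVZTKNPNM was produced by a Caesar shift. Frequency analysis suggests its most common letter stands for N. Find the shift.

The most frequent ciphertext letter is T (appears 6 times).
T is position 19; N is position 13.
Shift = 6.

6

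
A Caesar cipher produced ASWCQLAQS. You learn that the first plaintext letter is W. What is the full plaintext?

WOSYMHWMO

From the crib: A(0)−W(22)=-22≡4, so the shift is 4.
Subtract 4 from each ciphertext letter:
A(0): 0−4=-4≡22 → W
S(18): 18−4=14 → O
W(22): 22−4=18 → S
C(2): 2−4=-2≡24 → Y
Q(16): 16−4=12 → M
L(11): 11−4=7 → H
A(0): 0−4=-4≡22 → W
Q(16): 16−4=12 → M
S(18): 18−4=14 → O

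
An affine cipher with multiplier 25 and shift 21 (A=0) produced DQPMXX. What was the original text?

The inverse of 25 mod 26 is 25, since 25·25=625≡1. Apply D(y)=25·(y−21) mod 26:
D(3): 25·(3−21)=-450≡18 → S
Q(16): 25·(16−21)=-125≡5 → F
P(15): 25·(15−21)=-150≡6 → G
M(12): 25·(12−21)=-225≡9 → J
X(23): 25·(23−21)=50≡24 → Y
X(23): 25·(23−21)=50≡24 → Y

SFGJYY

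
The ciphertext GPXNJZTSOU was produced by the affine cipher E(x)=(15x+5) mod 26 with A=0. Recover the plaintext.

The inverse of 15 mod 26 is 7, since 15·7=105≡1. Apply D(y)=7·(y−5) mod 26:
G(6): 7·(6−5)=7 → H
P(15): 7·(15−5)=70≡18 → S
X(23): 7·(23−5)=126≡22 → W
N(13): 7·(13−5)=56≡4 → E
J(9): 7·(9−5)=28≡2 → C
Z(25): 7·(25−5)=140≡10 → K
T(19): 7·(19−5)=98≡20 → U
S(18): 7·(18−5)=91≡13 → N
O(14): 7·(14−5)=63≡11 → L
U(20): 7·(20−5)=105≡1 → B

HSWECKUNLB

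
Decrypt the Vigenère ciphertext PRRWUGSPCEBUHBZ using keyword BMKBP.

Repeat the key across the ciphertext: BMKBPBMKBPBMKBP
P(15)−B(1): 14 → O
R(17)−M(12): 5 → F
R(17)−K(10): 7 → H
W(22)−B(1): 21 → V
U(20)−P(15): 5 → F
G(6)−B(1): 5 → F
S(18)−M(12): 6 → G
P(15)−K(10): 5 → F
C(2)−B(1): 1 → B
E(4)−P(15): -11≡15 → P
B(1)−B(1): 0 → A
U(20)−M(12): 8 → I
H(7)−K(10): -3≡23 → X
B(1)−B(1): 0 → A
Z(25)−P(15): 10 → K

OFHVFFGFBPAIXAK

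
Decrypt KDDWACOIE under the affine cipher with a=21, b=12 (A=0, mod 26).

QHHYSCKGM

The inverse of 21 mod 26 is 5, since 21·5=105≡1. Apply D(y)=5·(y−12) mod 26:
K(10): 5·(10−12)=-10≡16 → Q
D(3): 5·(3−12)=-45≡7 → H
D(3): 5·(3−12)=-45≡7 → H
W(22): 5·(22−12)=50≡24 → Y
A(0): 5·(0−12)=-60≡18 → S
C(2): 5·(2−12)=-50≡2 → C
O(14): 5·(14−12)=10 → K
I(8): 5·(8−12)=-20≡6 → G
E(4): 5·(4−12)=-40≡12 → M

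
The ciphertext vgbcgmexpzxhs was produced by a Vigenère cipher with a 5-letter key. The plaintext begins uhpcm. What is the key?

bzmau

Subtract each crib letter from the matching ciphertext letter (mod 26):
v(21)−u(20)=1 → b
g(6)−h(7)=-1≡25 → z
b(1)−p(15)=-14≡12 → m
c(2)−c(2)=0 → a
g(6)−m(12)=-6≡20 → u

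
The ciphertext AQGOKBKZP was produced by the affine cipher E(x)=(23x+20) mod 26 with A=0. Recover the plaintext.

The inverse of 23 mod 26 is 17, since 23·17=391≡1. Apply D(y)=17·(y−20) mod 26:
A(0): 17·(0−20)=-340≡24 → Y
Q(16): 17·(16−20)=-68≡10 → K
G(6): 17·(6−20)=-238≡22 → W
O(14): 17·(14−20)=-102≡2 → C
K(10): 17·(10−20)=-170≡12 → M
B(1): 17·(1−20)=-323≡15 → P
K(10): 17·(10−20)=-170≡12 → M
Z(25): 17·(25−20)=85≡7 → H
P(15): 17·(15−20)=-85≡19 → T

YKWCMPMHT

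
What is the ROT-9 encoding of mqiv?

m(12): 12+9=21 → v
q(16): 16+9=25 → z
i(8): 8+9=17 → r
v(21): 21+9=30≡4 → e

vzre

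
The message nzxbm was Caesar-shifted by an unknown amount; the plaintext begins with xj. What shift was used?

From the crib: n(13)−x(23)=-10≡16, so the shift is 16.

16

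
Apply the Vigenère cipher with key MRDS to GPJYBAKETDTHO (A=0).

SGMQNRNWFUWZA

Repeat the key across the message: MRDSMRDSMRDSM
G(6)+M(12): 18 → S
P(15)+R(17): 32≡6 → G
J(9)+D(3): 12 → M
Y(24)+S(18): 42≡16 → Q
B(1)+M(12): 13 → N
A(0)+R(17): 17 → R
K(10)+D(3): 13 → N
E(4)+S(18): 22 → W
T(19)+M(12): 31≡5 → F
D(3)+R(17): 20 → U
T(19)+D(3): 22 → W
H(7)+S(18): 25 → Z
O(14)+M(12): 26≡0 → A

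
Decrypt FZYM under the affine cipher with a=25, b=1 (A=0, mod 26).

WCDP

The inverse of 25 mod 26 is 25, since 25·25=625≡1. Apply D(y)=25·(y−1) mod 26:
F(5): 25·(5−1)=100≡22 → W
Z(25): 25·(25−1)=600≡2 → C
Y(24): 25·(24−1)=575≡3 → D
M(12): 25·(12−1)=275≡15 → P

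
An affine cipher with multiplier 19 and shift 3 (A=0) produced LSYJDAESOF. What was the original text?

The inverse of 19 mod 26 is 11, since 19·11=209≡1. Apply D(y)=11·(y−3) mod 26:
L(11): 11·(11−3)=88≡10 → K
S(18): 11·(18−3)=165≡9 → J
Y(24): 11·(24−3)=231≡23 → X
J(9): 11·(9−3)=66≡14 → O
D(3): 11·(3−3)=0 → A
A(0): 11·(0−3)=-33≡19 → T
E(4): 11·(4−3)=11 → L
S(18): 11·(18−3)=165≡9 → J
O(14): 11·(14−3)=121≡17 → R
F(5): 11·(5−3)=22 → W

KJXOATLJRW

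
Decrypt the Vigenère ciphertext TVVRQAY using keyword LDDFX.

ISSMTPV

Repeat the key across the ciphertext: LDDFXLD
T(19)−L(11): 8 → I
V(21)−D(3): 18 → S
V(21)−D(3): 18 → S
R(17)−F(5): 12 → M
Q(16)−X(23): -7≡19 → T
A(0)−L(11): -11≡15 → P
Y(24)−D(3): 21 → V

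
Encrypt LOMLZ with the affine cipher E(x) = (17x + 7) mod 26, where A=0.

MLDMQ

L(11): 17·11+7=194≡12 → M
O(14): 17·14+7=245≡11 → L
M(12): 17·12+7=211≡3 → D
L(11): 17·11+7=194≡12 → M
Z(25): 17·25+7=432≡16 → Q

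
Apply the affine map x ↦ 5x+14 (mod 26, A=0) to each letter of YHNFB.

EXBNT

Y(24): 5·24+14=134≡4 → E
H(7): 5·7+14=49≡23 → X
N(13): 5·13+14=79≡1 → B
F(5): 5·5+14=39≡13 → N
B(1): 5·1+14=19 → T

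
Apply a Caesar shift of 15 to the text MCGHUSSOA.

BRVWJHHDP

M(12): 12+15=27≡1 → B
C(2): 2+15=17 → R
G(6): 6+15=21 → V
H(7): 7+15=22 → W
U(20): 20+15=35≡9 → J
S(18): 18+15=33≡7 → H
S(18): 18+15=33≡7 → H
O(14): 14+15=29≡3 → D
A(0): 0+15=15 → P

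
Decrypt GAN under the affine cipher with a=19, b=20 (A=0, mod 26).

The inverse of 19 mod 26 is 11, since 19·11=209≡1. Apply D(y)=11·(y−20) mod 26:
G(6): 11·(6−20)=-154≡2 → C
A(0): 11·(0−20)=-220≡14 → O
N(13): 11·(13−20)=-77≡1 → B

COB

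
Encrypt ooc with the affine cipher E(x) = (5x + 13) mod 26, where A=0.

o(14): 5·14+13=83≡5 → f
o(14): 5·14+13=83≡5 → f
c(2): 5·2+13=23 → x

ffx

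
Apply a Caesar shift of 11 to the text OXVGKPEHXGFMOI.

ZIGRVAPSIRQXZT

O(14): 14+11=25 → Z
X(23): 23+11=34≡8 → I
V(21): 21+11=32≡6 → G
G(6): 6+11=17 → R
K(10): 10+11=21 → V
P(15): 15+11=26≡0 → A
E(4): 4+11=15 → P
H(7): 7+11=18 → S
X(23): 23+11=34≡8 → I
G(6): 6+11=17 → R
F(5): 5+11=16 → Q
M(12): 12+11=23 → X
O(14): 14+11=25 → Z
I(8): 8+11=19 → T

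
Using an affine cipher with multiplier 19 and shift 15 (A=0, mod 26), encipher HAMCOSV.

H(7): 19·7+15=148≡18 → S
A(0): 19·0+15=15 → P
M(12): 19·12+15=243≡9 → J
C(2): 19·2+15=53≡1 → B
O(14): 19·14+15=281≡21 → V
S(18): 19·18+15=357≡19 → T
V(21): 19·21+15=414≡24 → Y

SPJBVTY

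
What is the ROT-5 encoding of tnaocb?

ysfthg

t(19): 19+5=24 → y
n(13): 13+5=18 → s
a(0): 0+5=5 → f
o(14): 14+5=19 → t
c(2): 2+5=7 → h
b(1): 1+5=6 → g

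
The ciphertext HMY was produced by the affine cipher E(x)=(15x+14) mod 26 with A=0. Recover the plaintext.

The inverse of 15 mod 26 is 7, since 15·7=105≡1. Apply D(y)=7·(y−14) mod 26:
H(7): 7·(7−14)=-49≡3 → D
M(12): 7·(12−14)=-14≡12 → M
Y(24): 7·(24−14)=70≡18 → S

DMS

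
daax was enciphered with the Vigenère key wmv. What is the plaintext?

hofb

Repeat the key across the ciphertext: wmvw
d(3)−w(22): -19≡7 → h
a(0)−m(12): -12≡14 → o
a(0)−v(21): -21≡5 → f
x(23)−w(22): 1 → b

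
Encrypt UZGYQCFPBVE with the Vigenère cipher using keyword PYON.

Repeat the key across the message: PYONPYONPYO
U(20)+P(15): 35≡9 → J
Z(25)+Y(24): 49≡23 → X
G(6)+O(14): 20 → U
Y(24)+N(13): 37≡11 → L
Q(16)+P(15): 31≡5 → F
C(2)+Y(24): 26≡0 → A
F(5)+O(14): 19 → T
P(15)+N(13): 28≡2 → C
B(1)+P(15): 16 → Q
V(21)+Y(24): 45≡19 → T
E(4)+O(14): 18 → S

JXULFATCQTS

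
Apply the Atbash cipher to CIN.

XRM

C(2) → X(23)
I(8) → R(17)
N(13) → M(12)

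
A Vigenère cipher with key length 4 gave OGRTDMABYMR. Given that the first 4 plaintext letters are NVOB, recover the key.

Subtract each crib letter from the matching ciphertext letter (mod 26):
O(14)−N(13)=1 → B
G(6)−V(21)=-15≡11 → L
R(17)−O(14)=3 → D
T(19)−B(1)=18 → S

BLDS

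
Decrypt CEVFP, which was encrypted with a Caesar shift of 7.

C(2): 2−7=-5≡21 → V
E(4): 4−7=-3≡23 → X
V(21): 21−7=14 → O
F(5): 5−7=-2≡24 → Y
P(15): 15−7=8 → I

VXOYI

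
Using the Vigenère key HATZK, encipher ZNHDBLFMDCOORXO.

GNACLSFFCMVOKWY

Repeat the key across the message: HATZKHATZKHATZK
Z(25)+H(7): 32≡6 → G
N(13)+A(0): 13 → N
H(7)+T(19): 26≡0 → A
D(3)+Z(25): 28≡2 → C
B(1)+K(10): 11 → L
L(11)+H(7): 18 → S
F(5)+A(0): 5 → F
M(12)+T(19): 31≡5 → F
D(3)+Z(25): 28≡2 → C
C(2)+K(10): 12 → M
O(14)+H(7): 21 → V
O(14)+A(0): 14 → O
R(17)+T(19): 36≡10 → K
X(23)+Z(25): 48≡22 → W
O(14)+K(10): 24 → Y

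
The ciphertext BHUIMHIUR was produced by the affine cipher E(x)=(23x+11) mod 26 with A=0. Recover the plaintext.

The inverse of 23 mod 26 is 17, since 23·17=391≡1. Apply D(y)=17·(y−11) mod 26:
B(1): 17·(1−11)=-170≡12 → M
H(7): 17·(7−11)=-68≡10 → K
U(20): 17·(20−11)=153≡23 → X
I(8): 17·(8−11)=-51≡1 → B
M(12): 17·(12−11)=17 → R
H(7): 17·(7−11)=-68≡10 → K
I(8): 17·(8−11)=-51≡1 → B
U(20): 17·(20−11)=153≡23 → X
R(17): 17·(17−11)=102≡24 → Y

MKXBRKBXY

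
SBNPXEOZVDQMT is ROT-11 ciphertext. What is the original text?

HQCEMTDOKSFBI

S(18): 18−11=7 → H
B(1): 1−11=-10≡16 → Q
N(13): 13−11=2 → C
P(15): 15−11=4 → E
X(23): 23−11=12 → M
E(4): 4−11=-7≡19 → T
O(14): 14−11=3 → D
Z(25): 25−11=14 → O
V(21): 21−11=10 → K
D(3): 3−11=-8≡18 → S
Q(16): 16−11=5 → F
M(12): 12−11=1 → B
T(19): 19−11=8 → I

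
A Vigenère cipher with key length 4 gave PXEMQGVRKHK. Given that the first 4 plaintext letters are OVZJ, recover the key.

Subtract each crib letter from the matching ciphertext letter (mod 26):
P(15)−O(14)=1 → B
X(23)−V(21)=2 → C
E(4)−Z(25)=-21≡5 → F
M(12)−J(9)=3 → D

BCFD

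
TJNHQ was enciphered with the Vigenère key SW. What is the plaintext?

Repeat the key across the ciphertext: SWSWS
T(19)−S(18): 1 → B
J(9)−W(22): -13≡13 → N
N(13)−S(18): -5≡21 → V
H(7)−W(22): -15≡11 → L
Q(16)−S(18): -2≡24 → Y

BNVLY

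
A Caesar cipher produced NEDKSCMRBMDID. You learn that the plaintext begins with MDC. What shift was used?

1

From the crib: N(13)−M(12)=1, so the shift is 1.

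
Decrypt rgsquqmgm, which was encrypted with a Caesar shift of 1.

qfrptplfl

r(17): 17−1=16 → q
g(6): 6−1=5 → f
s(18): 18−1=17 → r
q(16): 16−1=15 → p
u(20): 20−1=19 → t
q(16): 16−1=15 → p
m(12): 12−1=11 → l
g(6): 6−1=5 → f
m(12): 12−1=11 → l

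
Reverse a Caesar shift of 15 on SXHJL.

S(18): 18−15=3 → D
X(23): 23−15=8 → I
H(7): 7−15=-8≡18 → S
J(9): 9−15=-6≡20 → U
L(11): 11−15=-4≡22 → W

DISUW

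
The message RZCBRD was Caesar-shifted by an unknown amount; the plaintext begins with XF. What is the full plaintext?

From the crib: R(17)−X(23)=-6≡20, so the shift is 20.
Subtract 20 from each ciphertext letter:
R(17): 17−20=-3≡23 → X
Z(25): 25−20=5 → F
C(2): 2−20=-18≡8 → I
B(1): 1−20=-19≡7 → H
R(17): 17−20=-3≡23 → X
D(3): 3−20=-17≡9 → J

XFIHXJ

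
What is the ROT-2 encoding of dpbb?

d(3): 3+2=5 → f
p(15): 15+2=17 → r
b(1): 1+2=3 → d
b(1): 1+2=3 → d

frdd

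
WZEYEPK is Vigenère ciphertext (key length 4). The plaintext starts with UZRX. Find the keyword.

CANB

Subtract each crib letter from the matching ciphertext letter (mod 26):
W(22)−U(20)=2 → C
Z(25)−Z(25)=0 → A
E(4)−R(17)=-13≡13 → N
Y(24)−X(23)=1 → B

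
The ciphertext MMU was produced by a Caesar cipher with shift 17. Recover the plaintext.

VVD

M(12): 12−17=-5≡21 → V
M(12): 12−17=-5≡21 → V
U(20): 20−17=3 → D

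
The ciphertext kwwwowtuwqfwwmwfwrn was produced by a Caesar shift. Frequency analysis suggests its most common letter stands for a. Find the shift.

The most frequent ciphertext letter is w (appears 9 times).
w is position 22; a is position 0.
Shift = 22.

22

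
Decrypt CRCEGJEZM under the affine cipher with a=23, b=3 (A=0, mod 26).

The inverse of 23 mod 26 is 17, since 23·17=391≡1. Apply D(y)=17·(y−3) mod 26:
C(2): 17·(2−3)=-17≡9 → J
R(17): 17·(17−3)=238≡4 → E
C(2): 17·(2−3)=-17≡9 → J
E(4): 17·(4−3)=17 → R
G(6): 17·(6−3)=51≡25 → Z
J(9): 17·(9−3)=102≡24 → Y
E(4): 17·(4−3)=17 → R
Z(25): 17·(25−3)=374≡10 → K
M(12): 17·(12−3)=153≡23 → X

JEJRZYRKX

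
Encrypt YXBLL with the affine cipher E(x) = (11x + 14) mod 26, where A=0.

SHZFF

Y(24): 11·24+14=278≡18 → S
X(23): 11·23+14=267≡7 → H
B(1): 11·1+14=25 → Z
L(11): 11·11+14=135≡5 → F
L(11): 11·11+14=135≡5 → F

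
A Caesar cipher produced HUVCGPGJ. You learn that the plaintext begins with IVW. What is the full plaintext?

IVWDHQHK

From the crib: H(7)−I(8)=-1≡25, so the shift is 25.
Subtract 25 from each ciphertext letter:
H(7): 7−25=-18≡8 → I
U(20): 20−25=-5≡21 → V
V(21): 21−25=-4≡22 → W
C(2): 2−25=-23≡3 → D
G(6): 6−25=-19≡7 → H
P(15): 15−25=-10≡16 → Q
G(6): 6−25=-19≡7 → H
J(9): 9−25=-16≡10 → K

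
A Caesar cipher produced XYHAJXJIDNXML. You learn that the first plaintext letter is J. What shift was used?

14

From the crib: X(23)−J(9)=14, so the shift is 14.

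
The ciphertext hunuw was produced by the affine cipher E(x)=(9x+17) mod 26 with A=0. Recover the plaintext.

The inverse of 9 mod 26 is 3, since 9·3=27≡1. Apply D(y)=3·(y−17) mod 26:
h(7): 3·(7−17)=-30≡22 → w
u(20): 3·(20−17)=9 → j
n(13): 3·(13−17)=-12≡14 → o
u(20): 3·(20−17)=9 → j
w(22): 3·(22−17)=15 → p

wjojp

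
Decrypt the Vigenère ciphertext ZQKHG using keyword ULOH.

FFWAM

Repeat the key across the ciphertext: ULOHU
Z(25)−U(20): 5 → F
Q(16)−L(11): 5 → F
K(10)−O(14): -4≡22 → W
H(7)−H(7): 0 → A
G(6)−U(20): -14≡12 → M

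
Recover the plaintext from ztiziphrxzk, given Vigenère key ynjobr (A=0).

Repeat the key across the ciphertext: ynjobrynjob
z(25)−y(24): 1 → b
t(19)−n(13): 6 → g
i(8)−j(9): -1≡25 → z
z(25)−o(14): 11 → l
i(8)−b(1): 7 → h
p(15)−r(17): -2≡24 → y
h(7)−y(24): -17≡9 → j
r(17)−n(13): 4 → e
x(23)−j(9): 14 → o
z(25)−o(14): 11 → l
k(10)−b(1): 9 → j

bgzlhyjeolj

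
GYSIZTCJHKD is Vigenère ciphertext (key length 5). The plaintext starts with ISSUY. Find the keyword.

YGAOB

Subtract each crib letter from the matching ciphertext letter (mod 26):
G(6)−I(8)=-2≡24 → Y
Y(24)−S(18)=6 → G
S(18)−S(18)=0 → A
I(8)−U(20)=-12≡14 → O
Z(25)−Y(24)=1 → B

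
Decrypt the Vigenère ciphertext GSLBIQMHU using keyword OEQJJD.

SOVSZNYDE

Repeat the key across the ciphertext: OEQJJDOEQ
G(6)−O(14): -8≡18 → S
S(18)−E(4): 14 → O
L(11)−Q(16): -5≡21 → V
B(1)−J(9): -8≡18 → S
I(8)−J(9): -1≡25 → Z
Q(16)−D(3): 13 → N
M(12)−O(14): -2≡24 → Y
H(7)−E(4): 3 → D
U(20)−Q(16): 4 → E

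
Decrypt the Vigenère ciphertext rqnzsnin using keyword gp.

lbhkmycy

Repeat the key across the ciphertext: gpgpgpgp
r(17)−g(6): 11 → l
q(16)−p(15): 1 → b
n(13)−g(6): 7 → h
z(25)−p(15): 10 → k
s(18)−g(6): 12 → m
n(13)−p(15): -2≡24 → y
i(8)−g(6): 2 → c
n(13)−p(15): -2≡24 → y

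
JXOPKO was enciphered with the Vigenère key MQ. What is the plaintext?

XHCZYY

Repeat the key across the ciphertext: MQMQMQ
J(9)−M(12): -3≡23 → X
X(23)−Q(16): 7 → H
O(14)−M(12): 2 → C
P(15)−Q(16): -1≡25 → Z
K(10)−M(12): -2≡24 → Y
O(14)−Q(16): -2≡24 → Y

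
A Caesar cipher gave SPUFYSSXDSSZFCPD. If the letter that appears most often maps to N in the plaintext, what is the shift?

The most frequent ciphertext letter is S (appears 5 times).
S is position 18; N is position 13.
Shift = 5.

5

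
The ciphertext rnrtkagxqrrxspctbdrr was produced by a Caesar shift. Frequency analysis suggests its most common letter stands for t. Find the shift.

The most frequent ciphertext letter is r (appears 6 times).
r is position 17; t is position 19.
Shift = -2≡24.

24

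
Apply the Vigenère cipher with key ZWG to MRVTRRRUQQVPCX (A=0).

LNBSNXQQWPRVBT

Repeat the key across the message: ZWGZWGZWGZWGZW
M(12)+Z(25): 37≡11 → L
R(17)+W(22): 39≡13 → N
V(21)+G(6): 27≡1 → B
T(19)+Z(25): 44≡18 → S
R(17)+W(22): 39≡13 → N
R(17)+G(6): 23 → X
R(17)+Z(25): 42≡16 → Q
U(20)+W(22): 42≡16 → Q
Q(16)+G(6): 22 → W
Q(16)+Z(25): 41≡15 → P
V(21)+W(22): 43≡17 → R
P(15)+G(6): 21 → V
C(2)+Z(25): 27≡1 → B
X(23)+W(22): 45≡19 → T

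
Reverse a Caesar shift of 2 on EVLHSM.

CTJFQK

E(4): 4−2=2 → C
V(21): 21−2=19 → T
L(11): 11−2=9 → J
H(7): 7−2=5 → F
S(18): 18−2=16 → Q
M(12): 12−2=10 → K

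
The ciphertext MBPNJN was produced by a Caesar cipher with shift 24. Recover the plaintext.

ODRPLP

M(12): 12−24=-12≡14 → O
B(1): 1−24=-23≡3 → D
P(15): 15−24=-9≡17 → R
N(13): 13−24=-11≡15 → P
J(9): 9−24=-15≡11 → L
N(13): 13−24=-11≡15 → P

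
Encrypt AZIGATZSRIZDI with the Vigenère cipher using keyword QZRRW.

Repeat the key across the message: QZRRWQZRRWQZR
A(0)+Q(16): 16 → Q
Z(25)+Z(25): 50≡24 → Y
I(8)+R(17): 25 → Z
G(6)+R(17): 23 → X
A(0)+W(22): 22 → W
T(19)+Q(16): 35≡9 → J
Z(25)+Z(25): 50≡24 → Y
S(18)+R(17): 35≡9 → J
R(17)+R(17): 34≡8 → I
I(8)+W(22): 30≡4 → E
Z(25)+Q(16): 41≡15 → P
D(3)+Z(25): 28≡2 → C
I(8)+R(17): 25 → Z

QYZXWJYJIEPCZ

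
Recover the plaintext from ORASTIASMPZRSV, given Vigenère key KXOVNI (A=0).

EUMXGAQVYUMJIY

Repeat the key across the ciphertext: KXOVNIKXOVNIKX
O(14)−K(10): 4 → E
R(17)−X(23): -6≡20 → U
A(0)−O(14): -14≡12 → M
S(18)−V(21): -3≡23 → X
T(19)−N(13): 6 → G
I(8)−I(8): 0 → A
A(0)−K(10): -10≡16 → Q
S(18)−X(23): -5≡21 → V
M(12)−O(14): -2≡24 → Y
P(15)−V(21): -6≡20 → U
Z(25)−N(13): 12 → M
R(17)−I(8): 9 → J
S(18)−K(10): 8 → I
V(21)−X(23): -2≡24 → Y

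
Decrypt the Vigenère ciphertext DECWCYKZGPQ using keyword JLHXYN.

Repeat the key across the ciphertext: JLHXYNJLHXY
D(3)−J(9): -6≡20 → U
E(4)−L(11): -7≡19 → T
C(2)−H(7): -5≡21 → V
W(22)−X(23): -1≡25 → Z
C(2)−Y(24): -22≡4 → E
Y(24)−N(13): 11 → L
K(10)−J(9): 1 → B
Z(25)−L(11): 14 → O
G(6)−H(7): -1≡25 → Z
P(15)−X(23): -8≡18 → S
Q(16)−Y(24): -8≡18 → S

UTVZELBOZSS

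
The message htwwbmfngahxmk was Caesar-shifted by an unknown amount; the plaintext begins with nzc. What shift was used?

20

From the crib: h(7)−n(13)=-6≡20, so the shift is 20.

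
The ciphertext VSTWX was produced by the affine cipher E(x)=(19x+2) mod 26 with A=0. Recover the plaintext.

The inverse of 19 mod 26 is 11, since 19·11=209≡1. Apply D(y)=11·(y−2) mod 26:
V(21): 11·(21−2)=209≡1 → B
S(18): 11·(18−2)=176≡20 → U
T(19): 11·(19−2)=187≡5 → F
W(22): 11·(22−2)=220≡12 → M
X(23): 11·(23−2)=231≡23 → X

BUFMX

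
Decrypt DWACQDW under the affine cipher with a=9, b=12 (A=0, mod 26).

ZEQWMZE

The inverse of 9 mod 26 is 3, since 9·3=27≡1. Apply D(y)=3·(y−12) mod 26:
D(3): 3·(3−12)=-27≡25 → Z
W(22): 3·(22−12)=30≡4 → E
A(0): 3·(0−12)=-36≡16 → Q
C(2): 3·(2−12)=-30≡22 → W
Q(16): 3·(16−12)=12 → M
D(3): 3·(3−12)=-27≡25 → Z
W(22): 3·(22−12)=30≡4 → E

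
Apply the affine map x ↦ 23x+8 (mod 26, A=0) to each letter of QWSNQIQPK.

MUGVMKMPE

Q(16): 23·16+8=376≡12 → M
W(22): 23·22+8=514≡20 → U
S(18): 23·18+8=422≡6 → G
N(13): 23·13+8=307≡21 → V
Q(16): 23·16+8=376≡12 → M
I(8): 23·8+8=192≡10 → K
Q(16): 23·16+8=376≡12 → M
P(15): 23·15+8=353≡15 → P
K(10): 23·10+8=238≡4 → E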